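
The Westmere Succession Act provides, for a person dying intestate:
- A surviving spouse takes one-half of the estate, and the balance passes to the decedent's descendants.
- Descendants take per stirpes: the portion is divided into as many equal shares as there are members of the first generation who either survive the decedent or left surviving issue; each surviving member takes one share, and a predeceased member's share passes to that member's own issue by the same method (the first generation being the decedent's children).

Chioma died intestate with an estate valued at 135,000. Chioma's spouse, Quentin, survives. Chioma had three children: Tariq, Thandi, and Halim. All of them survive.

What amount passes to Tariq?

Tariq receives 22,500.

Quentin takes one-half of 135,000 = 67,500. The remaining 67,500 passes to the descendants.
The descendants' portion (67,500) is divided into 3 shares of 22,500: Tariq, Thandi, and Halim each take 22,500.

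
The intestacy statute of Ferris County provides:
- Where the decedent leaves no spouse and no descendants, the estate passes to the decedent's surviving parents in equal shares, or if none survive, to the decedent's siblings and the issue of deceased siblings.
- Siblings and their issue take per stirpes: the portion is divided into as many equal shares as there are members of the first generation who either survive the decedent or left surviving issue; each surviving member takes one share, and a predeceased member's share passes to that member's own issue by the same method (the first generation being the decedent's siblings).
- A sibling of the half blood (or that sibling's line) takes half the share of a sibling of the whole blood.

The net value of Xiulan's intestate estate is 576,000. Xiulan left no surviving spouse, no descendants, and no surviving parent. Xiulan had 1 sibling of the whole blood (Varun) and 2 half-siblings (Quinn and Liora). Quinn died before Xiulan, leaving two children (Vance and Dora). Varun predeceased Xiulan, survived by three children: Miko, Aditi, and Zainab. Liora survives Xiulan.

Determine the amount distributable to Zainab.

Zainab receives 96,000.

The entire 576,000 passes to the siblings and their issue.
Counting each half-blood sibling's line as half a unit, there are 2 units in 576,000, so one unit is 288,000. Whole-blood lines (Varun) take 288,000 each; half-blood lines (Quinn and Liora) take 144,000 each.
Quinn's share (144,000) is divided into 2 shares of 72,000: Vance and Dora each take 72,000.
Varun's share (288,000) is divided into 3 shares of 96,000: Miko, Aditi, and Zainab each take 96,000.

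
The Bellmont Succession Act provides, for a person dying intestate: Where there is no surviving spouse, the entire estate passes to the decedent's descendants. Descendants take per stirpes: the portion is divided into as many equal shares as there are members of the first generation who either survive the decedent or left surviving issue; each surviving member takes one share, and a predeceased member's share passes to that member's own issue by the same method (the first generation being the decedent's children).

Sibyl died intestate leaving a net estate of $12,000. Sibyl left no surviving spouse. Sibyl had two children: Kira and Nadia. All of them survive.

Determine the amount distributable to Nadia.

Nadia receives $6,000.

The entire $12,000 passes to the descendants.
That amount ($12,000) is divided into 2 shares of $6,000: Kira and Nadia each take $6,000.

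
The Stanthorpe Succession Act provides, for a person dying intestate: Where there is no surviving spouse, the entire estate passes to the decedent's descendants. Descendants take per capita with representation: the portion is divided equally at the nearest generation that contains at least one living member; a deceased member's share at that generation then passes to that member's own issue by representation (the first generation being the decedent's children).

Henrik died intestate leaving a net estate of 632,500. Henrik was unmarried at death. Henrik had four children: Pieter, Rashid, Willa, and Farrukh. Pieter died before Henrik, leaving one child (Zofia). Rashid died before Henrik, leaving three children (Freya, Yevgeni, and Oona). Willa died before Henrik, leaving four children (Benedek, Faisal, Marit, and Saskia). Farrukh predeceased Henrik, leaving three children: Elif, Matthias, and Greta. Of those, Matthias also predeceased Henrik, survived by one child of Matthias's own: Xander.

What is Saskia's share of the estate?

The entire 632,500 passes to the descendants.
No child survives, so the initial division is made at the grandchildren's generation.
That amount (632,500) is divided into 11 shares of 57,500: Zofia, Freya, Yevgeni, Oona, Benedek, Faisal, Marit, Saskia, Elif, and Greta each take 57,500; Matthias's 57,500 share passes to Matthias's issue.
Matthias's share (57,500) passes entirely to Xander.

Saskia receives 57,500.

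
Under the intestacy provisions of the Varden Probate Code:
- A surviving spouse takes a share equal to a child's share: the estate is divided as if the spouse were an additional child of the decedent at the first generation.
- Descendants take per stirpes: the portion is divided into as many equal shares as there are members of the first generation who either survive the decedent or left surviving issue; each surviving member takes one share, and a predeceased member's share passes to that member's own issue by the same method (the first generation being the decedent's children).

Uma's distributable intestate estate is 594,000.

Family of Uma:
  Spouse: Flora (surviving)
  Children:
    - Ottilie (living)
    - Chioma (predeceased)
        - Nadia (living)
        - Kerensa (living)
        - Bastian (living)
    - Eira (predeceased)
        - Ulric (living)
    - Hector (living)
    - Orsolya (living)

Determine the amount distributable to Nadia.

The spouse counts as an additional share at the children's level, so there are 6 primary shares of 99,000. Flora takes one such share (99,000).
The children's combined portion (495,000) is divided into 5 shares of 99,000: Ottilie, Hector, and Orsolya each take 99,000; Chioma's 99,000 share passes to Chioma's issue; Eira's 99,000 share passes to Eira's issue.
Chioma's share (99,000) is divided into 3 shares of 33,000: Nadia, Kerensa, and Bastian each take 33,000.
Eira's share (99,000) passes entirely to Ulric.

Nadia receives 33,000.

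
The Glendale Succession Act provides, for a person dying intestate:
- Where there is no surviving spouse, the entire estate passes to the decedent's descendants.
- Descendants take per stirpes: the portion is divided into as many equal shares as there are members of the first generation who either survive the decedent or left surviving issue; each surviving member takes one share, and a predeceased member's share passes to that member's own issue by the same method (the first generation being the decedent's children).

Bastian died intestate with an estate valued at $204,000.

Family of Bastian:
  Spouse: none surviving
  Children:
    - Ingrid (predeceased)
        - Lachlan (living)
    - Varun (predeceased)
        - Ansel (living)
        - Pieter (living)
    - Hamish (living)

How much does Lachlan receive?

Lachlan receives $68,000.

The entire $204,000 passes to the descendants.
That amount ($204,000) is divided into 3 shares of $68,000: Hamish takes $68,000; Ingrid's $68,000 share passes to Ingrid's issue; Varun's $68,000 share passes to Varun's issue.
Ingrid's share ($68,000) passes entirely to Lachlan.
Varun's share ($68,000) is divided into 2 shares of $34,000: Ansel and Pieter each take $34,000.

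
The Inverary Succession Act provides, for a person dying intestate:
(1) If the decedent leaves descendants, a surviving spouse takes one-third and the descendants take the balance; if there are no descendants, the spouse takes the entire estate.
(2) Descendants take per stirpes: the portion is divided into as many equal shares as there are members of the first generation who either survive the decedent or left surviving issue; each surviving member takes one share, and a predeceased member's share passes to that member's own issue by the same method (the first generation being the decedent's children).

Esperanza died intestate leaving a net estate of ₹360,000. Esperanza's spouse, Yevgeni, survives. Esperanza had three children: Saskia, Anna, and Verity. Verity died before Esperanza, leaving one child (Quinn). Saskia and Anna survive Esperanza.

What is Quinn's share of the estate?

Quinn receives ₹80,000.

Yevgeni takes one-third of ₹360,000 = ₹120,000. The remaining ₹240,000 passes to the descendants.
The descendants' portion (₹240,000) is divided into 3 shares of ₹80,000: Saskia and Anna each take ₹80,000; Verity's ₹80,000 share passes to Verity's issue.
Verity's share (₹80,000) passes entirely to Quinn.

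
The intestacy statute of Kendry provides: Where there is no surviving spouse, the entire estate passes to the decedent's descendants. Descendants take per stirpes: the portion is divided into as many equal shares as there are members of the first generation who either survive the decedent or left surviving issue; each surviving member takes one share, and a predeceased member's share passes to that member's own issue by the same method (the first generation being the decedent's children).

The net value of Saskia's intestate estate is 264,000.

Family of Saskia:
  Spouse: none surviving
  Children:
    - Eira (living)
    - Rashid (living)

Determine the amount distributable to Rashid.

Rashid receives 132,000.

The entire 264,000 passes to the descendants.
That amount (264,000) is divided into 2 shares of 132,000: Eira and Rashid each take 132,000.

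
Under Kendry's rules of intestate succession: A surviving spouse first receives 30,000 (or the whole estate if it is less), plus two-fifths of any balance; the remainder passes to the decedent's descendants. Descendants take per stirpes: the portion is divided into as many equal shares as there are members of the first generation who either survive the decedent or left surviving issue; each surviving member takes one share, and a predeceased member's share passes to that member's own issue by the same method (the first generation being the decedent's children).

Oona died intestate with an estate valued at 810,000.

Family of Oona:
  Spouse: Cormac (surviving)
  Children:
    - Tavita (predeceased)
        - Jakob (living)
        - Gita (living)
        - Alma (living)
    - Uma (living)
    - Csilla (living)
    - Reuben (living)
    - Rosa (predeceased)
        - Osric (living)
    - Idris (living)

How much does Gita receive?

Cormac first takes 30,000, leaving a balance of 780,000. Cormac then takes two-fifths of the balance (312,000), for a total of 342,000. The remaining 468,000 passes to the descendants.
The descendants' portion (468,000) is divided into 6 shares of 78,000: Uma, Csilla, Reuben, and Idris each take 78,000; Tavita's 78,000 share passes to Tavita's issue; Rosa's 78,000 share passes to Rosa's issue.
Tavita's share (78,000) is divided into 3 shares of 26,000: Jakob, Gita, and Alma each take 26,000.
Rosa's share (78,000) passes entirely to Osric.

Gita receives 26,000.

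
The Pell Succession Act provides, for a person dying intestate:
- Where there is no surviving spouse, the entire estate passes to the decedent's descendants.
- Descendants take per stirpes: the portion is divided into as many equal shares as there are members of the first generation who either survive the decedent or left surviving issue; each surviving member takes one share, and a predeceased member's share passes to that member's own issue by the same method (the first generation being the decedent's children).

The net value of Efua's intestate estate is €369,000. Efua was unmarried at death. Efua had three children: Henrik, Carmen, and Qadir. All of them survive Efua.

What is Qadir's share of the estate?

Qadir receives €123,000.

The entire €369,000 passes to the descendants.
That amount (€369,000) is divided into 3 shares of €123,000: Henrik, Carmen, and Qadir each take €123,000.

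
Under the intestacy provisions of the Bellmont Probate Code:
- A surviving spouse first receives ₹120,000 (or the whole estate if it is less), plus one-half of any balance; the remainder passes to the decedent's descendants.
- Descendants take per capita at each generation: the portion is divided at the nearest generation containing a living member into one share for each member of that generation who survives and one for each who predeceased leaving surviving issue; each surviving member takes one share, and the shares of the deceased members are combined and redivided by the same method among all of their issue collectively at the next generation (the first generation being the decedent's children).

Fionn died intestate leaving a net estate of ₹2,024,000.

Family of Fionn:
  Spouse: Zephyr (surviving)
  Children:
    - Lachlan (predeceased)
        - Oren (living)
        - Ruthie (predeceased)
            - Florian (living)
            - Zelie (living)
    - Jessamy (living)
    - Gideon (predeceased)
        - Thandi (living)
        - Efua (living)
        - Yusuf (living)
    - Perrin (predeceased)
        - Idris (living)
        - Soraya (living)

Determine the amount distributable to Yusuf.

Zephyr first takes ₹120,000, leaving a balance of ₹1,904,000. Zephyr then takes one-half of the balance (₹952,000), for a total of ₹1,072,000. The remaining ₹952,000 passes to the descendants.
The descendants' portion (₹952,000) is divided at the children's generation into 4 shares of ₹238,000. Jessamy takes ₹238,000. The 3 shares of the deceased (Lachlan, Gideon, and Perrin) are combined into a pool of ₹714,000.
That pool (₹714,000) is divided at the grandchildren's generation into 7 shares of ₹102,000. Oren, Thandi, Efua, Yusuf, Idris, and Soraya each take ₹102,000. The remaining share for the deceased Ruthie (₹102,000) is carried to the next generation.
That pool (₹102,000) is divided at the great-grandchildren's generation equally among Florian and Zelie: ₹51,000 each.

Yusuf receives ₹102,000.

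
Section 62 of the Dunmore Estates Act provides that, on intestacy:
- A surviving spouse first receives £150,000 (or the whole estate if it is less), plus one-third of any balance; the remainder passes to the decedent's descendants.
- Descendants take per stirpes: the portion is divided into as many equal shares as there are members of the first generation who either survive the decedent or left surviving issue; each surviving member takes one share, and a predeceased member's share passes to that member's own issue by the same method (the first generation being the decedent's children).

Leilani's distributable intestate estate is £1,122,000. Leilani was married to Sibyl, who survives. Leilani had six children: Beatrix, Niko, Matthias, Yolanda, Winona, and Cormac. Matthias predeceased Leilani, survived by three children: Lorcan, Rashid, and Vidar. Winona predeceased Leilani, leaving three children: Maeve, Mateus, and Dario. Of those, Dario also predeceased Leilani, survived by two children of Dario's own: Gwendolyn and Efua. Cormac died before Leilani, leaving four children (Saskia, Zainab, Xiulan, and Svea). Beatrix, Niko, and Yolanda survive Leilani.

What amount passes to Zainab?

Sibyl first takes £150,000, leaving a balance of £972,000. Sibyl then takes one-third of the balance (£324,000), for a total of £474,000. The remaining £648,000 passes to the descendants.
The descendants' portion (£648,000) is divided into 6 shares of £108,000: Beatrix, Niko, and Yolanda each take £108,000; Matthias's £108,000 share passes to Matthias's issue; Winona's £108,000 share passes to Winona's issue; Cormac's £108,000 share passes to Cormac's issue.
Matthias's share (£108,000) is divided into 3 shares of £36,000: Lorcan, Rashid, and Vidar each take £36,000.
Winona's share (£108,000) is divided into 3 shares of £36,000: Maeve and Mateus each take £36,000; Dario's £36,000 share passes to Dario's issue.
Dario's share (£36,000) is divided into 2 shares of £18,000: Gwendolyn and Efua each take £18,000.
Cormac's share (£108,000) is divided into 4 shares of £27,000: Saskia, Zainab, Xiulan, and Svea each take £27,000.

Zainab receives £27,000.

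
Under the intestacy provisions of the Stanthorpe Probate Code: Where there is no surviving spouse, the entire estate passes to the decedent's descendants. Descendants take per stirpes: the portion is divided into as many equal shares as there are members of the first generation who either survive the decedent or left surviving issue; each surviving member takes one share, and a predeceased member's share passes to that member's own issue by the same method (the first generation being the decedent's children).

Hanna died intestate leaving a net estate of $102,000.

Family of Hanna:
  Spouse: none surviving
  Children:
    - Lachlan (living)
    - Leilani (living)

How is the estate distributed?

Lachlan: $51,000; Leilani: $51,000

The entire $102,000 passes to the descendants.
That amount ($102,000) is divided into 2 shares of $51,000: Lachlan and Leilani each take $51,000.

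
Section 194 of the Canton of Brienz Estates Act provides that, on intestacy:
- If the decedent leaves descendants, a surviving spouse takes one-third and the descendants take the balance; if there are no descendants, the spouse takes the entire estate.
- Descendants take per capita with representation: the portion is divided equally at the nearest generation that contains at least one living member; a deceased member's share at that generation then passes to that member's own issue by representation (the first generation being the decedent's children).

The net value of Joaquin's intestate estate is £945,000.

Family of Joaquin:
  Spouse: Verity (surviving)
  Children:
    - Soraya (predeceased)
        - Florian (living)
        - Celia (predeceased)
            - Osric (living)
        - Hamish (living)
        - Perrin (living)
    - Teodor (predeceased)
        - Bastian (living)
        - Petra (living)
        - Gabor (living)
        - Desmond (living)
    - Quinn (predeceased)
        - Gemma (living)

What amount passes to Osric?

Osric receives £70,000.

Verity takes one-third of £945,000 = £315,000. The remaining £630,000 passes to the descendants.
No child survives, so the initial division is made at the grandchildren's generation.
The descendants' portion (£630,000) is divided into 9 shares of £70,000: Florian, Hamish, Perrin, Bastian, Petra, Gabor, Desmond, and Gemma each take £70,000; Celia's £70,000 share passes to Celia's issue.
Celia's share (£70,000) passes entirely to Osric.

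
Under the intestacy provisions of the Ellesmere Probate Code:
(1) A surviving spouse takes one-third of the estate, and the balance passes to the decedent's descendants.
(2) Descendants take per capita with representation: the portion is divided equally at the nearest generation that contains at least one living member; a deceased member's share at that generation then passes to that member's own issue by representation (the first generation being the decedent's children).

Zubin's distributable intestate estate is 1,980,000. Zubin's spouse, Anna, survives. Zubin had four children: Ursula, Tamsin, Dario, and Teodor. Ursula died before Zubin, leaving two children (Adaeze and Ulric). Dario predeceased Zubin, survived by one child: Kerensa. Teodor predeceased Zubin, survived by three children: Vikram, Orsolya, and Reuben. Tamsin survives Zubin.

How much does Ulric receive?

Anna takes one-third of 1,980,000 = 660,000. The remaining 1,320,000 passes to the descendants.
The descendants' portion (1,320,000) is divided into 4 shares of 330,000: Tamsin takes 330,000; Ursula's 330,000 share passes to Ursula's issue; Dario's 330,000 share passes to Dario's issue; Teodor's 330,000 share passes to Teodor's issue.
Ursula's share (330,000) is divided into 2 shares of 165,000: Adaeze and Ulric each take 165,000.
Dario's share (330,000) passes entirely to Kerensa.
Teodor's share (330,000) is divided into 3 shares of 110,000: Vikram, Orsolya, and Reuben each take 110,000.

Ulric receives 165,000.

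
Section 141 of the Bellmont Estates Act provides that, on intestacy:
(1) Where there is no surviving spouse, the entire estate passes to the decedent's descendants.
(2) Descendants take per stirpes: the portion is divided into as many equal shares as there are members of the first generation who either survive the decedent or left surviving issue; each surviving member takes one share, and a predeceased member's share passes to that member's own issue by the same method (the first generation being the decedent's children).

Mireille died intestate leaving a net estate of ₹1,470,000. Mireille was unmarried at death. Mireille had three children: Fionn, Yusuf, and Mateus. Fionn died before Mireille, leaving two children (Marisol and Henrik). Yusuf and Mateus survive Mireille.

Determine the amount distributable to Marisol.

The entire ₹1,470,000 passes to the descendants.
That amount (₹1,470,000) is divided into 3 shares of ₹490,000: Yusuf and Mateus each take ₹490,000; Fionn's ₹490,000 share passes to Fionn's issue.
Fionn's share (₹490,000) is divided into 2 shares of ₹245,000: Marisol and Henrik each take ₹245,000.

Marisol receives ₹245,000.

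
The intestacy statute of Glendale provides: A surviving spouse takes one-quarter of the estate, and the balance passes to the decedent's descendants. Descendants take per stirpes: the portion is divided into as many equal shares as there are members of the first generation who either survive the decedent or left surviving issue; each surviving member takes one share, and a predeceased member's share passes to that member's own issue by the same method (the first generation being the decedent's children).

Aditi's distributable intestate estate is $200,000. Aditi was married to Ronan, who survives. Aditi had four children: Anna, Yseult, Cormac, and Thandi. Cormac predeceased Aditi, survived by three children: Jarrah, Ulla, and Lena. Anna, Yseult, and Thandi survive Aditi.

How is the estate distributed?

Ronan takes one-quarter of $200,000 = $50,000. The remaining $150,000 passes to the descendants.
The descendants' portion ($150,000) is divided into 4 shares of $37,500: Anna, Yseult, and Thandi each take $37,500; Cormac's $37,500 share passes to Cormac's issue.
Cormac's share ($37,500) is divided into 3 shares of $12,500: Jarrah, Ulla, and Lena each take $12,500.

Ronan: $50,000; Anna: $37,500; Yseult: $37,500; Jarrah: $12,500; Ulla: $12,500; Lena: $12,500; Thandi: $37,500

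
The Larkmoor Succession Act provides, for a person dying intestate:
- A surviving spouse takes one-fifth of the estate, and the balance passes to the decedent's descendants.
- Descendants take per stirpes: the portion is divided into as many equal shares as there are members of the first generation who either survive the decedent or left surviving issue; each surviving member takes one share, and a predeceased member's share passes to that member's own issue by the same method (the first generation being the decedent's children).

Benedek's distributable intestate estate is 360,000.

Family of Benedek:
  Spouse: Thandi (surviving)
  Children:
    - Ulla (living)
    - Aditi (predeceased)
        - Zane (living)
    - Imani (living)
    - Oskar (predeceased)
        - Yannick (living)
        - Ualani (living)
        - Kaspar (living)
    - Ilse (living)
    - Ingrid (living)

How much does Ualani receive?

Ualani receives 16,000.

Thandi takes one-fifth of 360,000 = 72,000. The remaining 288,000 passes to the descendants.
The descendants' portion (288,000) is divided into 6 shares of 48,000: Ulla, Imani, Ilse, and Ingrid each take 48,000; Aditi's 48,000 share passes to Aditi's issue; Oskar's 48,000 share passes to Oskar's issue.
Aditi's share (48,000) passes entirely to Zane.
Oskar's share (48,000) is divided into 3 shares of 16,000: Yannick, Ualani, and Kaspar each take 16,000.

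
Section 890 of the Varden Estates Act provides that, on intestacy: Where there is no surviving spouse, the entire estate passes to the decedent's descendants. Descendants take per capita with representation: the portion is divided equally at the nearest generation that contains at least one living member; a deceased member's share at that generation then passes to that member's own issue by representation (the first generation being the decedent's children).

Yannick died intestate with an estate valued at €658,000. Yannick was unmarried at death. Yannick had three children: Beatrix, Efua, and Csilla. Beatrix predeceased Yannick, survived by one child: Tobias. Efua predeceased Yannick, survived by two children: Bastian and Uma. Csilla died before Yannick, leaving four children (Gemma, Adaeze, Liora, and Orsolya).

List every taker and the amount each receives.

Tobias: €94,000; Bastian: €94,000; Uma: €94,000; Gemma: €94,000; Adaeze: €94,000; Liora: €94,000; Orsolya: €94,000

The entire €658,000 passes to the descendants.
No child survives, so the initial division is made at the grandchildren's generation.
That amount (€658,000) is divided into 7 shares of €94,000: Tobias, Bastian, Uma, Gemma, Adaeze, Liora, and Orsolya each take €94,000.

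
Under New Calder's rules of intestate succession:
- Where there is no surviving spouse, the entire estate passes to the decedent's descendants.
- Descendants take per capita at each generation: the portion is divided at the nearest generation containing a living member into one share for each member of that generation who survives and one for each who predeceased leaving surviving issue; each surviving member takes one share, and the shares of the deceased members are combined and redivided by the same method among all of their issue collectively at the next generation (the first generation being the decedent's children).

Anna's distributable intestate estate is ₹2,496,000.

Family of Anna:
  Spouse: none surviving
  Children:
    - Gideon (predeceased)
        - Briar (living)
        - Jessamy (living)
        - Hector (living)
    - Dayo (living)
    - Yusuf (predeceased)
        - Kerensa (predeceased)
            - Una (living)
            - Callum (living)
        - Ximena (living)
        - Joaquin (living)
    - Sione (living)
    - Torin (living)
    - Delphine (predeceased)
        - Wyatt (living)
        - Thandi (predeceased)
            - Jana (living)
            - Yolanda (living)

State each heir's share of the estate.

Briar: ₹156,000; Jessamy: ₹156,000; Hector: ₹156,000; Dayo: ₹416,000; Una: ₹78,000; Callum: ₹78,000; Ximena: ₹156,000; Joaquin: ₹156,000; Sione: ₹416,000; Torin: ₹416,000; Wyatt: ₹156,000; Jana: ₹78,000; Yolanda: ₹78,000

The entire ₹2,496,000 passes to the descendants.
That amount (₹2,496,000) is divided at the children's generation into 6 shares of ₹416,000. Dayo, Sione, and Torin each take ₹416,000. The 3 shares of the deceased (Gideon, Yusuf, and Delphine) are combined into a pool of ₹1,248,000.
That pool (₹1,248,000) is divided at the grandchildren's generation into 8 shares of ₹156,000. Briar, Jessamy, Hector, Ximena, Joaquin, and Wyatt each take ₹156,000. The 2 shares of the deceased (Kerensa and Thandi) are combined into a pool of ₹312,000.
That pool (₹312,000) is divided at the great-grandchildren's generation equally among Una, Callum, Jana, and Yolanda: ₹78,000 each.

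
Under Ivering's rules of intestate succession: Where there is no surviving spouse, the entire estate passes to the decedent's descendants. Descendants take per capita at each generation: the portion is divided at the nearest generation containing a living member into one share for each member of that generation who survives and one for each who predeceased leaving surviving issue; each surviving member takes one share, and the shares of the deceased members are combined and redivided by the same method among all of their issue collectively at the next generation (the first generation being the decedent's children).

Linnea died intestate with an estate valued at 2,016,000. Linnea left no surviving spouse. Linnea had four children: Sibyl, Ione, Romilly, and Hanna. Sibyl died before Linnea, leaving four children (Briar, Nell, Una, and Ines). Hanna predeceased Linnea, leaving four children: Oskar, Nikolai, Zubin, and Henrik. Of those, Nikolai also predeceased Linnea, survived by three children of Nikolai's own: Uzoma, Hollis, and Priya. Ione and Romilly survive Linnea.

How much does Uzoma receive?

Uzoma receives 42,000.

The entire 2,016,000 passes to the descendants.
That amount (2,016,000) is divided at the children's generation into 4 shares of 504,000. Ione and Romilly each take 504,000. The 2 shares of the deceased (Sibyl and Hanna) are combined into a pool of 1,008,000.
That pool (1,008,000) is divided at the grandchildren's generation into 8 shares of 126,000. Briar, Nell, Una, Ines, Oskar, Zubin, and Henrik each take 126,000. The remaining share for the deceased Nikolai (126,000) is carried to the next generation.
That pool (126,000) is divided at the great-grandchildren's generation equally among Uzoma, Hollis, and Priya: 42,000 each.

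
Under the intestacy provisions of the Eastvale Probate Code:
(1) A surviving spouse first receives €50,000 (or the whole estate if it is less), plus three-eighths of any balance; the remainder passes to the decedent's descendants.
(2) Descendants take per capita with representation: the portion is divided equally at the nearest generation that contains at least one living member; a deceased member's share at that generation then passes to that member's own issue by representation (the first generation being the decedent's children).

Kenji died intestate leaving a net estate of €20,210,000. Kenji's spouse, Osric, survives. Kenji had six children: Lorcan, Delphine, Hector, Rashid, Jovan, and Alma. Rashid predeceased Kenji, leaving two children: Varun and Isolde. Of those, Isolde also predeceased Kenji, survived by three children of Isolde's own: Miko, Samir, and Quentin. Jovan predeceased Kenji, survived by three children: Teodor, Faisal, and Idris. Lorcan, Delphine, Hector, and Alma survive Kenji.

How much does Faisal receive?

Faisal receives €700,000.

Osric first takes €50,000, leaving a balance of €20,160,000. Osric then takes three-eighths of the balance (€7,560,000), for a total of €7,610,000. The remaining €12,600,000 passes to the descendants.
The descendants' portion (€12,600,000) is divided into 6 shares of €2,100,000: Lorcan, Delphine, Hector, and Alma each take €2,100,000; Rashid's €2,100,000 share passes to Rashid's issue; Jovan's €2,100,000 share passes to Jovan's issue.
Rashid's share (€2,100,000) is divided into 2 shares of €1,050,000: Varun takes €1,050,000; Isolde's €1,050,000 share passes to Isolde's issue.
Isolde's share (€1,050,000) is divided into 3 shares of €350,000: Miko, Samir, and Quentin each take €350,000.
Jovan's share (€2,100,000) is divided into 3 shares of €700,000: Teodor, Faisal, and Idris each take €700,000.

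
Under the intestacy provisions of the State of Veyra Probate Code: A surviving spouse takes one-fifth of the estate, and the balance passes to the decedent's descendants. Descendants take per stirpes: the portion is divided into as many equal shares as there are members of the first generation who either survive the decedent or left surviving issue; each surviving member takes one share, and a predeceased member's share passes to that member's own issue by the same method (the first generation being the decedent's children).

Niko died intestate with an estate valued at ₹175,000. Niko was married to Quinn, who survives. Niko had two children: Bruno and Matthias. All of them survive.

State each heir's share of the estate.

Quinn: ₹35,000; Bruno: ₹70,000; Matthias: ₹70,000

Quinn takes one-fifth of ₹175,000 = ₹35,000. The remaining ₹140,000 passes to the descendants.
The descendants' portion (₹140,000) is divided into 2 shares of ₹70,000: Bruno and Matthias each take ₹70,000.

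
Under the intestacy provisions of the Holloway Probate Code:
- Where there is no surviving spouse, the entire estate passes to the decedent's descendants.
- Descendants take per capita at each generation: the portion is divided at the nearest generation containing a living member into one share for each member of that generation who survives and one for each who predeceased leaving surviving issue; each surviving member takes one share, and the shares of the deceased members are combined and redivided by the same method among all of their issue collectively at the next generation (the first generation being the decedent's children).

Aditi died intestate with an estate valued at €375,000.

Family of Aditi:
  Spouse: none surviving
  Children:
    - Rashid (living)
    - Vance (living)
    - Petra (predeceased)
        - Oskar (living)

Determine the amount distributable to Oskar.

The entire €375,000 passes to the descendants.
That amount (€375,000) is divided at the children's generation into 3 shares of €125,000. Rashid and Vance each take €125,000. The remaining share for the deceased Petra (€125,000) is carried to the next generation.
That pool (€125,000) passes entirely to Oskar, the sole taker at the grandchildren's generation.

Oskar receives €125,000.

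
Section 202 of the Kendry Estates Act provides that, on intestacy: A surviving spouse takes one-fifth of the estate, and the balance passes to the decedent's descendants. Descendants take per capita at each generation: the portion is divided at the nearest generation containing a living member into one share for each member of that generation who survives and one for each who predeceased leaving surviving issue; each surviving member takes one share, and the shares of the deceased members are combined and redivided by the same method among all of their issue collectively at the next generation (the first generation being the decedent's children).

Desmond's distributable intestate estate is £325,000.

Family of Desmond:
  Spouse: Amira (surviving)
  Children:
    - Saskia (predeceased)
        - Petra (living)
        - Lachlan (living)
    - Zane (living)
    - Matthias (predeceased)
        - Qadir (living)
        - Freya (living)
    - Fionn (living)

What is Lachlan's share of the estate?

Amira takes one-fifth of £325,000 = £65,000. The remaining £260,000 passes to the descendants.
The descendants' portion (£260,000) is divided at the children's generation into 4 shares of £65,000. Zane and Fionn each take £65,000. The 2 shares of the deceased (Saskia and Matthias) are combined into a pool of £130,000.
That pool (£130,000) is divided at the grandchildren's generation equally among Petra, Lachlan, Qadir, and Freya: £32,500 each.

Lachlan receives £32,500.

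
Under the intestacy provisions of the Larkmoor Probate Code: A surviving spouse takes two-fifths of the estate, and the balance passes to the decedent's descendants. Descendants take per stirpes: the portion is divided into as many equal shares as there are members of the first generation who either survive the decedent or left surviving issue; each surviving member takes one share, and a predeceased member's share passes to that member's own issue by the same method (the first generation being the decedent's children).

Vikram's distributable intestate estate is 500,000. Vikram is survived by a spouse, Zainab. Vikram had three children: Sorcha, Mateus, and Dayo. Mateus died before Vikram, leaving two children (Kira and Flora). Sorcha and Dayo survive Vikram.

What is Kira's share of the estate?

Zainab takes two-fifths of 500,000 = 200,000. The remaining 300,000 passes to the descendants.
The descendants' portion (300,000) is divided into 3 shares of 100,000: Sorcha and Dayo each take 100,000; Mateus's 100,000 share passes to Mateus's issue.
Mateus's share (100,000) is divided into 2 shares of 50,000: Kira and Flora each take 50,000.

Kira receives 50,000.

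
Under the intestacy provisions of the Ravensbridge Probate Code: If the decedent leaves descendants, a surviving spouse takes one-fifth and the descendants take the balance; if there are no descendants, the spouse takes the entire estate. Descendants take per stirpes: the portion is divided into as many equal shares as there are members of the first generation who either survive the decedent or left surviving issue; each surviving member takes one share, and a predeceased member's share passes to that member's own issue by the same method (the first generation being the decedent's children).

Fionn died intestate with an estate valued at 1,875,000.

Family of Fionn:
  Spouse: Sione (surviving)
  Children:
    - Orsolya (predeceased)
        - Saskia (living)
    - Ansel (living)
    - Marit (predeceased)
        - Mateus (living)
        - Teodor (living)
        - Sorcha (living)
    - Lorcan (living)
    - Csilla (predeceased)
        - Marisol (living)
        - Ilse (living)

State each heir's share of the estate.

Sione takes one-fifth of 1,875,000 = 375,000. The remaining 1,500,000 passes to the descendants.
The descendants' portion (1,500,000) is divided into 5 shares of 300,000: Ansel and Lorcan each take 300,000; Orsolya's 300,000 share passes to Orsolya's issue; Marit's 300,000 share passes to Marit's issue; Csilla's 300,000 share passes to Csilla's issue.
Orsolya's share (300,000) passes entirely to Saskia.
Marit's share (300,000) is divided into 3 shares of 100,000: Mateus, Teodor, and Sorcha each take 100,000.
Csilla's share (300,000) is divided into 2 shares of 150,000: Marisol and Ilse each take 150,000.

Sione: 375,000; Saskia: 300,000; Ansel: 300,000; Mateus: 100,000; Teodor: 100,000; Sorcha: 100,000; Lorcan: 300,000; Marisol: 150,000; Ilse: 150,000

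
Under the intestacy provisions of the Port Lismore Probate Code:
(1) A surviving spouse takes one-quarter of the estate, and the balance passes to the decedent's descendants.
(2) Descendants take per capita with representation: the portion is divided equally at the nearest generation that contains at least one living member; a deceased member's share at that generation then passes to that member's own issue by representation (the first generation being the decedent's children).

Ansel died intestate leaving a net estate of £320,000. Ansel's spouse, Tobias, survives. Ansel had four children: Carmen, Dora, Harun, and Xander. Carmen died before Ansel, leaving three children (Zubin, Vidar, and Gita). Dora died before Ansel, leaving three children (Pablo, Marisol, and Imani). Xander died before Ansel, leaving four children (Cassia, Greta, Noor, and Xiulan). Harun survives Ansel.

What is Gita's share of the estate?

Gita receives £20,000.

Tobias takes one-quarter of £320,000 = £80,000. The remaining £240,000 passes to the descendants.
The descendants' portion (£240,000) is divided into 4 shares of £60,000: Harun takes £60,000; Carmen's £60,000 share passes to Carmen's issue; Dora's £60,000 share passes to Dora's issue; Xander's £60,000 share passes to Xander's issue.
Carmen's share (£60,000) is divided into 3 shares of £20,000: Zubin, Vidar, and Gita each take £20,000.
Dora's share (£60,000) is divided into 3 shares of £20,000: Pablo, Marisol, and Imani each take £20,000.
Xander's share (£60,000) is divided into 4 shares of £15,000: Cassia, Greta, Noor, and Xiulan each take £15,000.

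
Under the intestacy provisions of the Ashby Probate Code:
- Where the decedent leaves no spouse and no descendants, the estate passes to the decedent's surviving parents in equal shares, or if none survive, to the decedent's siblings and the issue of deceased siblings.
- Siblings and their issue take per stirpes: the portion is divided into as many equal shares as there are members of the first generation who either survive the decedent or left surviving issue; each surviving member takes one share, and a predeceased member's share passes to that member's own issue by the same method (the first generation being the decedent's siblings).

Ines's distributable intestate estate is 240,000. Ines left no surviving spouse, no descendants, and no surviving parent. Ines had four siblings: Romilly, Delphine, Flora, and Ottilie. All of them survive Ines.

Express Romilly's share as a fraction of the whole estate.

The entire 240,000 passes to the siblings and their issue.
That amount (240,000) is divided into 4 shares of 60,000: Romilly, Delphine, Flora, and Ottilie each take 60,000.

Romilly receives 1/4 of the estate.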